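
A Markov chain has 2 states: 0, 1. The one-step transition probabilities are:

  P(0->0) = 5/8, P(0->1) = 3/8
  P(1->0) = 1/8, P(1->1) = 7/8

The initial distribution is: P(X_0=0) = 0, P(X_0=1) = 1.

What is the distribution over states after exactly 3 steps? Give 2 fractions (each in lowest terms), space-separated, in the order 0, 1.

Answer: 7/32 25/32

Derivation:
Propagating the distribution step by step (d_{t+1} = d_t * P):
d_0 = (0=0, 1=1)
  d_1[0] = 0*5/8 + 1*1/8 = 1/8
  d_1[1] = 0*3/8 + 1*7/8 = 7/8
d_1 = (0=1/8, 1=7/8)
  d_2[0] = 1/8*5/8 + 7/8*1/8 = 3/16
  d_2[1] = 1/8*3/8 + 7/8*7/8 = 13/16
d_2 = (0=3/16, 1=13/16)
  d_3[0] = 3/16*5/8 + 13/16*1/8 = 7/32
  d_3[1] = 3/16*3/8 + 13/16*7/8 = 25/32
d_3 = (0=7/32, 1=25/32)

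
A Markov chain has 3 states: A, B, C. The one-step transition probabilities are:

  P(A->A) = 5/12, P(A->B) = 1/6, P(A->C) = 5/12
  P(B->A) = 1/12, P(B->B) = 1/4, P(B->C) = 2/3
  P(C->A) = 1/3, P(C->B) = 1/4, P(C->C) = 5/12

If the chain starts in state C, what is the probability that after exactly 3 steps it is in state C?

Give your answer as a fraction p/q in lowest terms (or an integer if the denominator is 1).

Computing P^3 by repeated multiplication:
P^1 =
  A: [5/12, 1/6, 5/12]
  B: [1/12, 1/4, 2/3]
  C: [1/3, 1/4, 5/12]
P^2 =
  A: [47/144, 31/144, 11/24]
  B: [5/18, 35/144, 23/48]
  C: [43/144, 2/9, 23/48]
P^3 =
  A: [265/864, 385/1728, 271/576]
  B: [511/1728, 49/216, 275/576]
  C: [523/1728, 389/1728, 17/36]

(P^3)[C -> C] = 17/36

Answer: 17/36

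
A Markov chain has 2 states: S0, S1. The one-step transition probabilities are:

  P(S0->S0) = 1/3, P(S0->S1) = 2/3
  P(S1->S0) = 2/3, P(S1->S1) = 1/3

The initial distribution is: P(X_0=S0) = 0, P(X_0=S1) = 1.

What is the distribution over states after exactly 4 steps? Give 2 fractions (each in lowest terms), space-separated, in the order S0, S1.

Propagating the distribution step by step (d_{t+1} = d_t * P):
d_0 = (S0=0, S1=1)
  d_1[S0] = 0*1/3 + 1*2/3 = 2/3
  d_1[S1] = 0*2/3 + 1*1/3 = 1/3
d_1 = (S0=2/3, S1=1/3)
  d_2[S0] = 2/3*1/3 + 1/3*2/3 = 4/9
  d_2[S1] = 2/3*2/3 + 1/3*1/3 = 5/9
d_2 = (S0=4/9, S1=5/9)
  d_3[S0] = 4/9*1/3 + 5/9*2/3 = 14/27
  d_3[S1] = 4/9*2/3 + 5/9*1/3 = 13/27
d_3 = (S0=14/27, S1=13/27)
  d_4[S0] = 14/27*1/3 + 13/27*2/3 = 40/81
  d_4[S1] = 14/27*2/3 + 13/27*1/3 = 41/81
d_4 = (S0=40/81, S1=41/81)

Answer: 40/81 41/81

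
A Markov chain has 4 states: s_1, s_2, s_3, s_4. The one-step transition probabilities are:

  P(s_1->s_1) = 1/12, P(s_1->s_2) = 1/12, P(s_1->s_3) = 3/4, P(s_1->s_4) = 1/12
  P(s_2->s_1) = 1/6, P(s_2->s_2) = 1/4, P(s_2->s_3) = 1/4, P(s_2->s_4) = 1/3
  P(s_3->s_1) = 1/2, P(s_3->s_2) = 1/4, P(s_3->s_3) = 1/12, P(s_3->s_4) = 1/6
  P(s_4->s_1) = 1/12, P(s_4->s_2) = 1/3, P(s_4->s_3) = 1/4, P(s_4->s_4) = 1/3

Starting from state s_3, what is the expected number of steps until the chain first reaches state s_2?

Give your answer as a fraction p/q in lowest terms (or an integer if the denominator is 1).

Let h_i = expected steps to first reach s_2 from state i.
Boundary: h_s_2 = 0.
First-step equations for the other states:
  h_s_1 = 1 + 1/12*h_s_1 + 1/12*h_s_2 + 3/4*h_s_3 + 1/12*h_s_4
  h_s_3 = 1 + 1/2*h_s_1 + 1/4*h_s_2 + 1/12*h_s_3 + 1/6*h_s_4
  h_s_4 = 1 + 1/12*h_s_1 + 1/3*h_s_2 + 1/4*h_s_3 + 1/3*h_s_4

Substituting h_s_2 = 0 and rearranging gives the linear system (I - Q) h = 1:
  [11/12, -3/4, -1/12] . (h_s_1, h_s_3, h_s_4) = 1
  [-1/2, 11/12, -1/6] . (h_s_1, h_s_3, h_s_4) = 1
  [-1/12, -1/4, 2/3] . (h_s_1, h_s_3, h_s_4) = 1

Solving yields:
  h_s_1 = 248/47
  h_s_3 = 220/47
  h_s_4 = 184/47

Starting state is s_3, so the expected hitting time is h_s_3 = 220/47.

Answer: 220/47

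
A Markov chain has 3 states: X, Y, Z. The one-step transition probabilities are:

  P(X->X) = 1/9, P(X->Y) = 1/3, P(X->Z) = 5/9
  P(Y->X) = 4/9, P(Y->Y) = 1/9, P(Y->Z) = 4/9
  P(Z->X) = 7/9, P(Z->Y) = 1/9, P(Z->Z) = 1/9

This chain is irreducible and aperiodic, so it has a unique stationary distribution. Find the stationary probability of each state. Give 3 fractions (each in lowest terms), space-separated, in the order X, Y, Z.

The stationary distribution satisfies pi = pi * P, i.e.:
  pi_X = 1/9*pi_X + 4/9*pi_Y + 7/9*pi_Z
  pi_Y = 1/3*pi_X + 1/9*pi_Y + 1/9*pi_Z
  pi_Z = 5/9*pi_X + 4/9*pi_Y + 1/9*pi_Z
with normalization: pi_X + pi_Y + pi_Z = 1.

Using the first 2 balance equations plus normalization, the linear system A*pi = b is:
  [-8/9, 4/9, 7/9] . pi = 0
  [1/3, -8/9, 1/9] . pi = 0
  [1, 1, 1] . pi = 1

Solving yields:
  pi_X = 20/47
  pi_Y = 29/141
  pi_Z = 52/141

Verification (pi * P):
  20/47*1/9 + 29/141*4/9 + 52/141*7/9 = 20/47 = pi_X  (ok)
  20/47*1/3 + 29/141*1/9 + 52/141*1/9 = 29/141 = pi_Y  (ok)
  20/47*5/9 + 29/141*4/9 + 52/141*1/9 = 52/141 = pi_Z  (ok)

Answer: 20/47 29/141 52/141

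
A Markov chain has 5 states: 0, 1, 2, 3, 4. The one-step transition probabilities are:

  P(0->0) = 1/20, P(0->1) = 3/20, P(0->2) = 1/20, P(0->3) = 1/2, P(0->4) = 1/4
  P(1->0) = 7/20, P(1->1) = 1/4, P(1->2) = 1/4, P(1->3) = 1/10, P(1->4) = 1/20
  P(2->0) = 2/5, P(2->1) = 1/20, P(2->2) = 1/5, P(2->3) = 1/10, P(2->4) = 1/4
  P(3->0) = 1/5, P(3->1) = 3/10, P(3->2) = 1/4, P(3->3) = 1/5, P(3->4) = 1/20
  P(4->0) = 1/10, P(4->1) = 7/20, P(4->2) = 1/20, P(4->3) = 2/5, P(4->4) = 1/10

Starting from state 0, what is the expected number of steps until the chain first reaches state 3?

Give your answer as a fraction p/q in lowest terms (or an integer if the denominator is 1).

Let h_i = expected steps to first reach 3 from state i.
Boundary: h_3 = 0.
First-step equations for the other states:
  h_0 = 1 + 1/20*h_0 + 3/20*h_1 + 1/20*h_2 + 1/2*h_3 + 1/4*h_4
  h_1 = 1 + 7/20*h_0 + 1/4*h_1 + 1/4*h_2 + 1/10*h_3 + 1/20*h_4
  h_2 = 1 + 2/5*h_0 + 1/20*h_1 + 1/5*h_2 + 1/10*h_3 + 1/4*h_4
  h_4 = 1 + 1/10*h_0 + 7/20*h_1 + 1/20*h_2 + 2/5*h_3 + 1/10*h_4

Substituting h_3 = 0 and rearranging gives the linear system (I - Q) h = 1:
  [19/20, -3/20, -1/20, -1/4] . (h_0, h_1, h_2, h_4) = 1
  [-7/20, 3/4, -1/4, -1/20] . (h_0, h_1, h_2, h_4) = 1
  [-2/5, -1/20, 4/5, -1/4] . (h_0, h_1, h_2, h_4) = 1
  [-1/10, -7/20, -1/20, 9/10] . (h_0, h_1, h_2, h_4) = 1

Solving yields:
  h_0 = 6245/2257
  h_1 = 28055/6771
  h_2 = 715/183
  h_4 = 21985/6771

Starting state is 0, so the expected hitting time is h_0 = 6245/2257.

Answer: 6245/2257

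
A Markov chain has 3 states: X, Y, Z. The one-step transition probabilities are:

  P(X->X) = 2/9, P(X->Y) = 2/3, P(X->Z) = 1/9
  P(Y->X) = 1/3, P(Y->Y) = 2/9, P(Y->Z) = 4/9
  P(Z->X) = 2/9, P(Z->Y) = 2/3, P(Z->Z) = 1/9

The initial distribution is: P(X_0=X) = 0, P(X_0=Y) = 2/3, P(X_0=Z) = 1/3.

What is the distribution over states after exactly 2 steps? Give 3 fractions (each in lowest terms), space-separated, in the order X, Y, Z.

Answer: 64/243 122/243 19/81

Derivation:
Propagating the distribution step by step (d_{t+1} = d_t * P):
d_0 = (X=0, Y=2/3, Z=1/3)
  d_1[X] = 0*2/9 + 2/3*1/3 + 1/3*2/9 = 8/27
  d_1[Y] = 0*2/3 + 2/3*2/9 + 1/3*2/3 = 10/27
  d_1[Z] = 0*1/9 + 2/3*4/9 + 1/3*1/9 = 1/3
d_1 = (X=8/27, Y=10/27, Z=1/3)
  d_2[X] = 8/27*2/9 + 10/27*1/3 + 1/3*2/9 = 64/243
  d_2[Y] = 8/27*2/3 + 10/27*2/9 + 1/3*2/3 = 122/243
  d_2[Z] = 8/27*1/9 + 10/27*4/9 + 1/3*1/9 = 19/81
d_2 = (X=64/243, Y=122/243, Z=19/81)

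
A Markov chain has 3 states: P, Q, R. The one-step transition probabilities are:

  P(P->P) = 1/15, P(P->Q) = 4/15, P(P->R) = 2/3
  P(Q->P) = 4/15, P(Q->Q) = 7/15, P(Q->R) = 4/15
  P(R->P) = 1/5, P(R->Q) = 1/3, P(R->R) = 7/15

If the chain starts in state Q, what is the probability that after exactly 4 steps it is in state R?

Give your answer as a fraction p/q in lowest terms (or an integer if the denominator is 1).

Answer: 2432/5625

Derivation:
Computing P^4 by repeated multiplication:
P^1 =
  P: [1/15, 4/15, 2/3]
  Q: [4/15, 7/15, 4/15]
  R: [1/5, 1/3, 7/15]
P^2 =
  P: [47/225, 82/225, 32/75]
  Q: [44/225, 17/45, 32/75]
  R: [44/225, 82/225, 11/25]
P^3 =
  P: [221/1125, 46/125, 98/225]
  Q: [224/1125, 139/375, 484/1125]
  R: [223/1125, 83/225, 487/1125]
P^4 =
  P: [3347/16875, 6232/16875, 2432/5625]
  Q: [3344/16875, 1247/3375, 2432/5625]
  R: [3344/16875, 6232/16875, 811/1875]

(P^4)[Q -> R] = 2432/5625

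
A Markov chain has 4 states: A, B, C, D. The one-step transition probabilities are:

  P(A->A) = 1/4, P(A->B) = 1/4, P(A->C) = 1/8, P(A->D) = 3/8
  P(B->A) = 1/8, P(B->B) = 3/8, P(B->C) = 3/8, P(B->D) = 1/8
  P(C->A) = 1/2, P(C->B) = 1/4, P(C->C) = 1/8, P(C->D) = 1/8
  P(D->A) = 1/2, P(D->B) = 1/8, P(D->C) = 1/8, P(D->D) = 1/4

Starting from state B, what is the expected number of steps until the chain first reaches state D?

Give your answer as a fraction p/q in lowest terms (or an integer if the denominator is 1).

Let h_i = expected steps to first reach D from state i.
Boundary: h_D = 0.
First-step equations for the other states:
  h_A = 1 + 1/4*h_A + 1/4*h_B + 1/8*h_C + 3/8*h_D
  h_B = 1 + 1/8*h_A + 3/8*h_B + 3/8*h_C + 1/8*h_D
  h_C = 1 + 1/2*h_A + 1/4*h_B + 1/8*h_C + 1/8*h_D

Substituting h_D = 0 and rearranging gives the linear system (I - Q) h = 1:
  [3/4, -1/4, -1/8] . (h_A, h_B, h_C) = 1
  [-1/8, 5/8, -3/8] . (h_A, h_B, h_C) = 1
  [-1/2, -1/4, 7/8] . (h_A, h_B, h_C) = 1

Solving yields:
  h_A = 224/57
  h_B = 16/3
  h_C = 280/57

Starting state is B, so the expected hitting time is h_B = 16/3.

Answer: 16/3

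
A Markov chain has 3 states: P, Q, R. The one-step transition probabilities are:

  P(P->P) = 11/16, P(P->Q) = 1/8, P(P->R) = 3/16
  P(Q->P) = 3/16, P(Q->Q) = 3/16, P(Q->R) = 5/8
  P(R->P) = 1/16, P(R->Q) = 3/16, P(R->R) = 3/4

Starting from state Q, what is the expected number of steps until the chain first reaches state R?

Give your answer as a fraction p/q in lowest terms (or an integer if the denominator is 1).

Let h_i = expected steps to first reach R from state i.
Boundary: h_R = 0.
First-step equations for the other states:
  h_P = 1 + 11/16*h_P + 1/8*h_Q + 3/16*h_R
  h_Q = 1 + 3/16*h_P + 3/16*h_Q + 5/8*h_R

Substituting h_R = 0 and rearranging gives the linear system (I - Q) h = 1:
  [5/16, -1/8] . (h_P, h_Q) = 1
  [-3/16, 13/16] . (h_P, h_Q) = 1

Solving yields:
  h_P = 240/59
  h_Q = 128/59

Starting state is Q, so the expected hitting time is h_Q = 128/59.

Answer: 128/59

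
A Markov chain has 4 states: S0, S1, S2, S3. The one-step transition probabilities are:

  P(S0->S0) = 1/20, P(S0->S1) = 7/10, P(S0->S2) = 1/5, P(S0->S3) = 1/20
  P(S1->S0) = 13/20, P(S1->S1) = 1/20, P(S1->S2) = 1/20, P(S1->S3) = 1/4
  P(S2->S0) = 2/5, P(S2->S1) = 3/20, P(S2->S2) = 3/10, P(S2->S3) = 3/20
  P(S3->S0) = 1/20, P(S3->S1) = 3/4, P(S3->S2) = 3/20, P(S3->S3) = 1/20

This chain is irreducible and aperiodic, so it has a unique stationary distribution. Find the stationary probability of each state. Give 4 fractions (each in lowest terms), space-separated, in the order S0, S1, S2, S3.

Answer: 1843/5588 4225/11176 423/2794 143/1016

Derivation:
The stationary distribution satisfies pi = pi * P, i.e.:
  pi_S0 = 1/20*pi_S0 + 13/20*pi_S1 + 2/5*pi_S2 + 1/20*pi_S3
  pi_S1 = 7/10*pi_S0 + 1/20*pi_S1 + 3/20*pi_S2 + 3/4*pi_S3
  pi_S2 = 1/5*pi_S0 + 1/20*pi_S1 + 3/10*pi_S2 + 3/20*pi_S3
  pi_S3 = 1/20*pi_S0 + 1/4*pi_S1 + 3/20*pi_S2 + 1/20*pi_S3
with normalization: pi_S0 + pi_S1 + pi_S2 + pi_S3 = 1.

Using the first 3 balance equations plus normalization, the linear system A*pi = b is:
  [-19/20, 13/20, 2/5, 1/20] . pi = 0
  [7/10, -19/20, 3/20, 3/4] . pi = 0
  [1/5, 1/20, -7/10, 3/20] . pi = 0
  [1, 1, 1, 1] . pi = 1

Solving yields:
  pi_S0 = 1843/5588
  pi_S1 = 4225/11176
  pi_S2 = 423/2794
  pi_S3 = 143/1016

Verification (pi * P):
  1843/5588*1/20 + 4225/11176*13/20 + 423/2794*2/5 + 143/1016*1/20 = 1843/5588 = pi_S0  (ok)
  1843/5588*7/10 + 4225/11176*1/20 + 423/2794*3/20 + 143/1016*3/4 = 4225/11176 = pi_S1  (ok)
  1843/5588*1/5 + 4225/11176*1/20 + 423/2794*3/10 + 143/1016*3/20 = 423/2794 = pi_S2  (ok)
  1843/5588*1/20 + 4225/11176*1/4 + 423/2794*3/20 + 143/1016*1/20 = 143/1016 = pi_S3  (ok)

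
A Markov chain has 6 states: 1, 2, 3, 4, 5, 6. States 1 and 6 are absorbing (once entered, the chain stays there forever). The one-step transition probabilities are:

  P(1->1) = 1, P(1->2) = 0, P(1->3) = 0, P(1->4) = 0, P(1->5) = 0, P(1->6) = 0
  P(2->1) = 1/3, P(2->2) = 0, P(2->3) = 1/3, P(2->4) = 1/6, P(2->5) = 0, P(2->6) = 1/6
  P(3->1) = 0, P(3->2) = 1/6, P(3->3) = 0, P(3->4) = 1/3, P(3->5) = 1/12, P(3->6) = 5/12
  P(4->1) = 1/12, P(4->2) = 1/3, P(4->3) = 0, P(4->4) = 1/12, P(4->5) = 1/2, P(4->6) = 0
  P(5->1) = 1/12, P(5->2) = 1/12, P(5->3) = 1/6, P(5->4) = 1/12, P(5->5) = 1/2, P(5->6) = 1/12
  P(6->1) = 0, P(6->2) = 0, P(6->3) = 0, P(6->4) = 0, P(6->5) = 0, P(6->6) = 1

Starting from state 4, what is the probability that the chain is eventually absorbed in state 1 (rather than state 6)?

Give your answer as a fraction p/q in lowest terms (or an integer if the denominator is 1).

Answer: 71/137

Derivation:
Let a_i = P(absorbed in 1 | start in state i).
Boundary conditions: a_1 = 1, a_6 = 0.
For each transient state i, a_i = sum_j P(i->j) * a_j:
  a_2 = 1/3*a_1 + 0*a_2 + 1/3*a_3 + 1/6*a_4 + 0*a_5 + 1/6*a_6
  a_3 = 0*a_1 + 1/6*a_2 + 0*a_3 + 1/3*a_4 + 1/12*a_5 + 5/12*a_6
  a_4 = 1/12*a_1 + 1/3*a_2 + 0*a_3 + 1/12*a_4 + 1/2*a_5 + 0*a_6
  a_5 = 1/12*a_1 + 1/12*a_2 + 1/6*a_3 + 1/12*a_4 + 1/2*a_5 + 1/12*a_6

Substituting a_1 = 1 and a_6 = 0, rearrange to (I - Q) a = r where r[i] = P(i -> 1):
  [1, -1/3, -1/6, 0] . (a_2, a_3, a_4, a_5) = 1/3
  [-1/6, 1, -1/3, -1/12] . (a_2, a_3, a_4, a_5) = 0
  [-1/3, 0, 11/12, -1/2] . (a_2, a_3, a_4, a_5) = 1/12
  [-1/12, -1/6, -1/12, 1/2] . (a_2, a_3, a_4, a_5) = 1/12

Solving yields:
  a_2 = 71/137
  a_3 = 81/274
  a_4 = 71/137
  a_5 = 60/137

Starting state is 4, so the absorption probability is a_4 = 71/137.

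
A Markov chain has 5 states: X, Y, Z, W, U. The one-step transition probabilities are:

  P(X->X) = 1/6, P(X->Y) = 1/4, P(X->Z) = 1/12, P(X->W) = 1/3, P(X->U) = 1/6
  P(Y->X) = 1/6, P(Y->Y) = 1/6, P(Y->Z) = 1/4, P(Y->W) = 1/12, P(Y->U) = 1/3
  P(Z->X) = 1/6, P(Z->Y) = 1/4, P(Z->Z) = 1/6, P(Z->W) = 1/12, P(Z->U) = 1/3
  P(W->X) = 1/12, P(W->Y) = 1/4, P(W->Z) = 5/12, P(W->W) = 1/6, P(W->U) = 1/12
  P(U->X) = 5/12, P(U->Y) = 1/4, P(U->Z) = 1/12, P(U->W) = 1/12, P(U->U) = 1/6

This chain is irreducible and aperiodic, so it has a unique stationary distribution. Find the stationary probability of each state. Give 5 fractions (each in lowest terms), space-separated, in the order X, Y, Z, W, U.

The stationary distribution satisfies pi = pi * P, i.e.:
  pi_X = 1/6*pi_X + 1/6*pi_Y + 1/6*pi_Z + 1/12*pi_W + 5/12*pi_U
  pi_Y = 1/4*pi_X + 1/6*pi_Y + 1/4*pi_Z + 1/4*pi_W + 1/4*pi_U
  pi_Z = 1/12*pi_X + 1/4*pi_Y + 1/6*pi_Z + 5/12*pi_W + 1/12*pi_U
  pi_W = 1/3*pi_X + 1/12*pi_Y + 1/12*pi_Z + 1/6*pi_W + 1/12*pi_U
  pi_U = 1/6*pi_X + 1/3*pi_Y + 1/3*pi_Z + 1/12*pi_W + 1/6*pi_U
with normalization: pi_X + pi_Y + pi_Z + pi_W + pi_U = 1.

Using the first 4 balance equations plus normalization, the linear system A*pi = b is:
  [-5/6, 1/6, 1/6, 1/12, 5/12] . pi = 0
  [1/4, -5/6, 1/4, 1/4, 1/4] . pi = 0
  [1/12, 1/4, -5/6, 5/12, 1/12] . pi = 0
  [1/3, 1/12, 1/12, -5/6, 1/12] . pi = 0
  [1, 1, 1, 1, 1] . pi = 1

Solving yields:
  pi_X = 139/661
  pi_Y = 3/13
  pi_Z = 1605/8593
  pi_W = 98/661
  pi_U = 148/661

Verification (pi * P):
  139/661*1/6 + 3/13*1/6 + 1605/8593*1/6 + 98/661*1/12 + 148/661*5/12 = 139/661 = pi_X  (ok)
  139/661*1/4 + 3/13*1/6 + 1605/8593*1/4 + 98/661*1/4 + 148/661*1/4 = 3/13 = pi_Y  (ok)
  139/661*1/12 + 3/13*1/4 + 1605/8593*1/6 + 98/661*5/12 + 148/661*1/12 = 1605/8593 = pi_Z  (ok)
  139/661*1/3 + 3/13*1/12 + 1605/8593*1/12 + 98/661*1/6 + 148/661*1/12 = 98/661 = pi_W  (ok)
  139/661*1/6 + 3/13*1/3 + 1605/8593*1/3 + 98/661*1/12 + 148/661*1/6 = 148/661 = pi_U  (ok)

Answer: 139/661 3/13 1605/8593 98/661 148/661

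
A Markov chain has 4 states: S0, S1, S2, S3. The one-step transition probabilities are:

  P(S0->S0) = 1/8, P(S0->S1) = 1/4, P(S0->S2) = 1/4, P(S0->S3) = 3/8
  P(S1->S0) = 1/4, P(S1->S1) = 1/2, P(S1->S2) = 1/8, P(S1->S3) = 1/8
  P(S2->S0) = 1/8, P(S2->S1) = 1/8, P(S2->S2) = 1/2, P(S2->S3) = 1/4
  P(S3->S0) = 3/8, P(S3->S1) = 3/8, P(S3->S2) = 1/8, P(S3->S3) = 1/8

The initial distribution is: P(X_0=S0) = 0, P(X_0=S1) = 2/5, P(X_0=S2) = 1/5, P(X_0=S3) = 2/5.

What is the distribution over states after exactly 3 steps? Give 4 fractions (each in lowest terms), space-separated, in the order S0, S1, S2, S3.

Answer: 71/320 851/2560 153/640 529/2560

Derivation:
Propagating the distribution step by step (d_{t+1} = d_t * P):
d_0 = (S0=0, S1=2/5, S2=1/5, S3=2/5)
  d_1[S0] = 0*1/8 + 2/5*1/4 + 1/5*1/8 + 2/5*3/8 = 11/40
  d_1[S1] = 0*1/4 + 2/5*1/2 + 1/5*1/8 + 2/5*3/8 = 3/8
  d_1[S2] = 0*1/4 + 2/5*1/8 + 1/5*1/2 + 2/5*1/8 = 1/5
  d_1[S3] = 0*3/8 + 2/5*1/8 + 1/5*1/4 + 2/5*1/8 = 3/20
d_1 = (S0=11/40, S1=3/8, S2=1/5, S3=3/20)
  d_2[S0] = 11/40*1/8 + 3/8*1/4 + 1/5*1/8 + 3/20*3/8 = 67/320
  d_2[S1] = 11/40*1/4 + 3/8*1/2 + 1/5*1/8 + 3/20*3/8 = 27/80
  d_2[S2] = 11/40*1/4 + 3/8*1/8 + 1/5*1/2 + 3/20*1/8 = 15/64
  d_2[S3] = 11/40*3/8 + 3/8*1/8 + 1/5*1/4 + 3/20*1/8 = 7/32
d_2 = (S0=67/320, S1=27/80, S2=15/64, S3=7/32)
  d_3[S0] = 67/320*1/8 + 27/80*1/4 + 15/64*1/8 + 7/32*3/8 = 71/320
  d_3[S1] = 67/320*1/4 + 27/80*1/2 + 15/64*1/8 + 7/32*3/8 = 851/2560
  d_3[S2] = 67/320*1/4 + 27/80*1/8 + 15/64*1/2 + 7/32*1/8 = 153/640
  d_3[S3] = 67/320*3/8 + 27/80*1/8 + 15/64*1/4 + 7/32*1/8 = 529/2560
d_3 = (S0=71/320, S1=851/2560, S2=153/640, S3=529/2560)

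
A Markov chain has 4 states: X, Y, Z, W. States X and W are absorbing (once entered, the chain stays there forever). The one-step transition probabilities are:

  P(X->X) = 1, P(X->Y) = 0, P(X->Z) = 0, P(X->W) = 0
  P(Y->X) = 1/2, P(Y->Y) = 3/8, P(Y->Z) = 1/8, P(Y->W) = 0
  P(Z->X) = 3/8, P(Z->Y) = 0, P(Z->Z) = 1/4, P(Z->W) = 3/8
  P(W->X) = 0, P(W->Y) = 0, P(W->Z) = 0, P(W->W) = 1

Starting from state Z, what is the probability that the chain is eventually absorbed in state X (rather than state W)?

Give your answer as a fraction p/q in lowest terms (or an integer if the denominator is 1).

Let a_i = P(absorbed in X | start in state i).
Boundary conditions: a_X = 1, a_W = 0.
For each transient state i, a_i = sum_j P(i->j) * a_j:
  a_Y = 1/2*a_X + 3/8*a_Y + 1/8*a_Z + 0*a_W
  a_Z = 3/8*a_X + 0*a_Y + 1/4*a_Z + 3/8*a_W

Substituting a_X = 1 and a_W = 0, rearrange to (I - Q) a = r where r[i] = P(i -> X):
  [5/8, -1/8] . (a_Y, a_Z) = 1/2
  [0, 3/4] . (a_Y, a_Z) = 3/8

Solving yields:
  a_Y = 9/10
  a_Z = 1/2

Starting state is Z, so the absorption probability is a_Z = 1/2.

Answer: 1/2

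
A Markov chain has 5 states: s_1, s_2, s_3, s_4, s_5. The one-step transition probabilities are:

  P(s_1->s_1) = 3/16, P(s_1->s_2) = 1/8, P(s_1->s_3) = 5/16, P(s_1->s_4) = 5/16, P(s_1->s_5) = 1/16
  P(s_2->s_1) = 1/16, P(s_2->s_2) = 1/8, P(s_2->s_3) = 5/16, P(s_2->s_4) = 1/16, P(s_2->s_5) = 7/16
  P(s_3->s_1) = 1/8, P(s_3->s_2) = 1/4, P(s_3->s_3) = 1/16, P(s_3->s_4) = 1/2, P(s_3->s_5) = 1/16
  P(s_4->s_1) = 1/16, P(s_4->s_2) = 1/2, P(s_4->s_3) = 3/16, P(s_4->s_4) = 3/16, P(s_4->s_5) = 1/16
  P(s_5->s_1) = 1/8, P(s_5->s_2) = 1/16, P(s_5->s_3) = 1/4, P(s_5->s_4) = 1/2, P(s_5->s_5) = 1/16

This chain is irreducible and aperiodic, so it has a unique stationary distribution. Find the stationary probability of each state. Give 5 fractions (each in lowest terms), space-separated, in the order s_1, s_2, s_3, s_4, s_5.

The stationary distribution satisfies pi = pi * P, i.e.:
  pi_s_1 = 3/16*pi_s_1 + 1/16*pi_s_2 + 1/8*pi_s_3 + 1/16*pi_s_4 + 1/8*pi_s_5
  pi_s_2 = 1/8*pi_s_1 + 1/8*pi_s_2 + 1/4*pi_s_3 + 1/2*pi_s_4 + 1/16*pi_s_5
  pi_s_3 = 5/16*pi_s_1 + 5/16*pi_s_2 + 1/16*pi_s_3 + 3/16*pi_s_4 + 1/4*pi_s_5
  pi_s_4 = 5/16*pi_s_1 + 1/16*pi_s_2 + 1/2*pi_s_3 + 3/16*pi_s_4 + 1/2*pi_s_5
  pi_s_5 = 1/16*pi_s_1 + 7/16*pi_s_2 + 1/16*pi_s_3 + 1/16*pi_s_4 + 1/16*pi_s_5
with normalization: pi_s_1 + pi_s_2 + pi_s_3 + pi_s_4 + pi_s_5 = 1.

Using the first 4 balance equations plus normalization, the linear system A*pi = b is:
  [-13/16, 1/16, 1/8, 1/16, 1/8] . pi = 0
  [1/8, -7/8, 1/4, 1/2, 1/16] . pi = 0
  [5/16, 5/16, -15/16, 3/16, 1/4] . pi = 0
  [5/16, 1/16, 1/2, -13/16, 1/2] . pi = 0
  [1, 1, 1, 1, 1] . pi = 1

Solving yields:
  pi_s_1 = 4967/50776
  pi_s_2 = 3155/12694
  pi_s_3 = 1357/6347
  pi_s_4 = 14427/50776
  pi_s_5 = 3953/25388

Verification (pi * P):
  4967/50776*3/16 + 3155/12694*1/16 + 1357/6347*1/8 + 14427/50776*1/16 + 3953/25388*1/8 = 4967/50776 = pi_s_1  (ok)
  4967/50776*1/8 + 3155/12694*1/8 + 1357/6347*1/4 + 14427/50776*1/2 + 3953/25388*1/16 = 3155/12694 = pi_s_2  (ok)
  4967/50776*5/16 + 3155/12694*5/16 + 1357/6347*1/16 + 14427/50776*3/16 + 3953/25388*1/4 = 1357/6347 = pi_s_3  (ok)
  4967/50776*5/16 + 3155/12694*1/16 + 1357/6347*1/2 + 14427/50776*3/16 + 3953/25388*1/2 = 14427/50776 = pi_s_4  (ok)
  4967/50776*1/16 + 3155/12694*7/16 + 1357/6347*1/16 + 14427/50776*1/16 + 3953/25388*1/16 = 3953/25388 = pi_s_5  (ok)

Answer: 4967/50776 3155/12694 1357/6347 14427/50776 3953/25388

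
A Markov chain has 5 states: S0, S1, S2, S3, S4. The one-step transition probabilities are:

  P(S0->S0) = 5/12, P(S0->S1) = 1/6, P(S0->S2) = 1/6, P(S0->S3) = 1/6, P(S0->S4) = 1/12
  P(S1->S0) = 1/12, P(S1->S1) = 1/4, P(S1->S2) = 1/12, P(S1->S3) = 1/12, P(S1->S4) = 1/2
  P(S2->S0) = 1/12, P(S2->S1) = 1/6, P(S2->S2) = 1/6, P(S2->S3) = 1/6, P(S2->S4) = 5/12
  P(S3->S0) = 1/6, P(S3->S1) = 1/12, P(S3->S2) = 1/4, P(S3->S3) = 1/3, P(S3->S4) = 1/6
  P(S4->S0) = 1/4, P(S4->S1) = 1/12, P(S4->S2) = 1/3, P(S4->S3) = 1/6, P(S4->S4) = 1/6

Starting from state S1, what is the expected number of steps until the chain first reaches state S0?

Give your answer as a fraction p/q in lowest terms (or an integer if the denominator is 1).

Let h_i = expected steps to first reach S0 from state i.
Boundary: h_S0 = 0.
First-step equations for the other states:
  h_S1 = 1 + 1/12*h_S0 + 1/4*h_S1 + 1/12*h_S2 + 1/12*h_S3 + 1/2*h_S4
  h_S2 = 1 + 1/12*h_S0 + 1/6*h_S1 + 1/6*h_S2 + 1/6*h_S3 + 5/12*h_S4
  h_S3 = 1 + 1/6*h_S0 + 1/12*h_S1 + 1/4*h_S2 + 1/3*h_S3 + 1/6*h_S4
  h_S4 = 1 + 1/4*h_S0 + 1/12*h_S1 + 1/3*h_S2 + 1/6*h_S3 + 1/6*h_S4

Substituting h_S0 = 0 and rearranging gives the linear system (I - Q) h = 1:
  [3/4, -1/12, -1/12, -1/2] . (h_S1, h_S2, h_S3, h_S4) = 1
  [-1/6, 5/6, -1/6, -5/12] . (h_S1, h_S2, h_S3, h_S4) = 1
  [-1/12, -1/4, 2/3, -1/6] . (h_S1, h_S2, h_S3, h_S4) = 1
  [-1/12, -1/3, -1/6, 5/6] . (h_S1, h_S2, h_S3, h_S4) = 1

Solving yields:
  h_S1 = 6548/987
  h_S2 = 6592/987
  h_S3 = 6200/987
  h_S4 = 5716/987

Starting state is S1, so the expected hitting time is h_S1 = 6548/987.

Answer: 6548/987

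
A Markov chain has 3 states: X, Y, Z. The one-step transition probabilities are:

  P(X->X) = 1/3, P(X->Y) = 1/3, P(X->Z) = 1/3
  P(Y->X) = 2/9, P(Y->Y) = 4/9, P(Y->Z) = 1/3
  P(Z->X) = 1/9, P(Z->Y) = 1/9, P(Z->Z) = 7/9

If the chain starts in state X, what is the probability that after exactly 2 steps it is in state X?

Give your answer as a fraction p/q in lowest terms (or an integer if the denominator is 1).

Answer: 2/9

Derivation:
Computing P^2 by repeated multiplication:
P^1 =
  X: [1/3, 1/3, 1/3]
  Y: [2/9, 4/9, 1/3]
  Z: [1/9, 1/9, 7/9]
P^2 =
  X: [2/9, 8/27, 13/27]
  Y: [17/81, 25/81, 13/27]
  Z: [4/27, 14/81, 55/81]

(P^2)[X -> X] = 2/9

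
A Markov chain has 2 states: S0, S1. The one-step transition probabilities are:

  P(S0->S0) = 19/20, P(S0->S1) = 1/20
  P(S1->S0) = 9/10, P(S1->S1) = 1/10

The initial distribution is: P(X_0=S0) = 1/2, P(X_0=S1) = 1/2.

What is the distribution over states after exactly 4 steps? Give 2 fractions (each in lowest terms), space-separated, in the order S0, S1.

Propagating the distribution step by step (d_{t+1} = d_t * P):
d_0 = (S0=1/2, S1=1/2)
  d_1[S0] = 1/2*19/20 + 1/2*9/10 = 37/40
  d_1[S1] = 1/2*1/20 + 1/2*1/10 = 3/40
d_1 = (S0=37/40, S1=3/40)
  d_2[S0] = 37/40*19/20 + 3/40*9/10 = 757/800
  d_2[S1] = 37/40*1/20 + 3/40*1/10 = 43/800
d_2 = (S0=757/800, S1=43/800)
  d_3[S0] = 757/800*19/20 + 43/800*9/10 = 15157/16000
  d_3[S1] = 757/800*1/20 + 43/800*1/10 = 843/16000
d_3 = (S0=15157/16000, S1=843/16000)
  d_4[S0] = 15157/16000*19/20 + 843/16000*9/10 = 303157/320000
  d_4[S1] = 15157/16000*1/20 + 843/16000*1/10 = 16843/320000
d_4 = (S0=303157/320000, S1=16843/320000)

Answer: 303157/320000 16843/320000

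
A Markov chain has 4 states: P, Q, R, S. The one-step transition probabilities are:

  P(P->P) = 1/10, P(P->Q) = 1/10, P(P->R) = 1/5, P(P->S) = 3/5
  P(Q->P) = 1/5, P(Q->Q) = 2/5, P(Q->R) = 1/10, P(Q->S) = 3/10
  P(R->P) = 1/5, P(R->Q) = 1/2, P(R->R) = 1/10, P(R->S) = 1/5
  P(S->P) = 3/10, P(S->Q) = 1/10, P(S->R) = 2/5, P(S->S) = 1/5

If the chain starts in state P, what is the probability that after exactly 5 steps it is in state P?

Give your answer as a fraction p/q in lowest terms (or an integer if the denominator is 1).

Answer: 10479/50000

Derivation:
Computing P^5 by repeated multiplication:
P^1 =
  P: [1/10, 1/10, 1/5, 3/5]
  Q: [1/5, 2/5, 1/10, 3/10]
  R: [1/5, 1/2, 1/10, 1/5]
  S: [3/10, 1/10, 2/5, 1/5]
P^2 =
  P: [1/4, 21/100, 29/100, 1/4]
  Q: [21/100, 13/50, 21/100, 8/25]
  R: [1/5, 29/100, 9/50, 33/100]
  S: [19/100, 29/100, 19/100, 33/100]
P^3 =
  P: [1/5, 279/1000, 1/5, 321/1000]
  Q: [211/1000, 131/500, 217/1000, 31/100]
  R: [213/1000, 259/1000, 219/1000, 309/1000]
  S: [107/500, 263/1000, 109/500, 61/200]
P^4 =
  P: [2121/10000, 2637/10000, 2163/10000, 3079/10000]
  Q: [2099/10000, 1327/5000, 2141/10000, 1553/5000]
  R: [131/625, 2653/10000, 107/500, 3111/10000]
  S: [2091/10000, 2661/10000, 2129/10000, 3119/10000]
P^5 =
  P: [10479/50000, 26563/100000, 10679/50000, 31121/100000]
  Q: [21007/100000, 13263/50000, 21417/100000, 621/2000]
  R: [4203/20000, 26519/100000, 21429/100000, 31037/100000]
  S: [5257/25000, 26499/100000, 2681/12500, 1241/4000]

(P^5)[P -> P] = 10479/50000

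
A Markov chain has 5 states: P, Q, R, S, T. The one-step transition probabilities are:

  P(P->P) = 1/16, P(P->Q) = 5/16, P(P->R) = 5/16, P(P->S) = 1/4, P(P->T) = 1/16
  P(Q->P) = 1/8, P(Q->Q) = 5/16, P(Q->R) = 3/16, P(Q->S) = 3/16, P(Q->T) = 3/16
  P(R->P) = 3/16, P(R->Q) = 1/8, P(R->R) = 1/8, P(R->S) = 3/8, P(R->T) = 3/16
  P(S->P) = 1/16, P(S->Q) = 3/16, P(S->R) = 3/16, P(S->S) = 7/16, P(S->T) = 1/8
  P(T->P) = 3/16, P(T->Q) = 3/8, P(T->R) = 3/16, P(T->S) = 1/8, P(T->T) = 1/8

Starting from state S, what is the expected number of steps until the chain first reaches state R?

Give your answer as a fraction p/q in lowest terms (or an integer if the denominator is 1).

Answer: 56496/11267

Derivation:
Let h_i = expected steps to first reach R from state i.
Boundary: h_R = 0.
First-step equations for the other states:
  h_P = 1 + 1/16*h_P + 5/16*h_Q + 5/16*h_R + 1/4*h_S + 1/16*h_T
  h_Q = 1 + 1/8*h_P + 5/16*h_Q + 3/16*h_R + 3/16*h_S + 3/16*h_T
  h_S = 1 + 1/16*h_P + 3/16*h_Q + 3/16*h_R + 7/16*h_S + 1/8*h_T
  h_T = 1 + 3/16*h_P + 3/8*h_Q + 3/16*h_R + 1/8*h_S + 1/8*h_T

Substituting h_R = 0 and rearranging gives the linear system (I - Q) h = 1:
  [15/16, -5/16, -1/4, -1/16] . (h_P, h_Q, h_S, h_T) = 1
  [-1/8, 11/16, -3/16, -3/16] . (h_P, h_Q, h_S, h_T) = 1
  [-1/16, -3/16, 9/16, -1/8] . (h_P, h_Q, h_S, h_T) = 1
  [-3/16, -3/8, -1/8, 7/8] . (h_P, h_Q, h_S, h_T) = 1

Solving yields:
  h_P = 49424/11267
  h_Q = 55920/11267
  h_S = 56496/11267
  h_T = 55504/11267

Starting state is S, so the expected hitting time is h_S = 56496/11267.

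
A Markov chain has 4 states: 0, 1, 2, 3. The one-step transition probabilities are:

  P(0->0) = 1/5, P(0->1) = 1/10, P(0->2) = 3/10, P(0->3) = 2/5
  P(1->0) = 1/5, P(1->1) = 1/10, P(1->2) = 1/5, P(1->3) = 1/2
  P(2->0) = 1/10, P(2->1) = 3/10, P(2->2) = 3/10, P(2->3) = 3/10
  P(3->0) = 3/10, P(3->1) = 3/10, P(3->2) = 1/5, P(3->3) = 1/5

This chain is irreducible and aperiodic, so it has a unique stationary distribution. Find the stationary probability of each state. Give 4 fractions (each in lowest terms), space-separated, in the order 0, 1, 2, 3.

The stationary distribution satisfies pi = pi * P, i.e.:
  pi_0 = 1/5*pi_0 + 1/5*pi_1 + 1/10*pi_2 + 3/10*pi_3
  pi_1 = 1/10*pi_0 + 1/10*pi_1 + 3/10*pi_2 + 3/10*pi_3
  pi_2 = 3/10*pi_0 + 1/5*pi_1 + 3/10*pi_2 + 1/5*pi_3
  pi_3 = 2/5*pi_0 + 1/2*pi_1 + 3/10*pi_2 + 1/5*pi_3
with normalization: pi_0 + pi_1 + pi_2 + pi_3 = 1.

Using the first 3 balance equations plus normalization, the linear system A*pi = b is:
  [-4/5, 1/5, 1/10, 3/10] . pi = 0
  [1/10, -9/10, 3/10, 3/10] . pi = 0
  [3/10, 1/5, -7/10, 1/5] . pi = 0
  [1, 1, 1, 1] . pi = 1

Solving yields:
  pi_0 = 83/398
  pi_1 = 257/1194
  pi_2 = 293/1194
  pi_3 = 395/1194

Verification (pi * P):
  83/398*1/5 + 257/1194*1/5 + 293/1194*1/10 + 395/1194*3/10 = 83/398 = pi_0  (ok)
  83/398*1/10 + 257/1194*1/10 + 293/1194*3/10 + 395/1194*3/10 = 257/1194 = pi_1  (ok)
  83/398*3/10 + 257/1194*1/5 + 293/1194*3/10 + 395/1194*1/5 = 293/1194 = pi_2  (ok)
  83/398*2/5 + 257/1194*1/2 + 293/1194*3/10 + 395/1194*1/5 = 395/1194 = pi_3  (ok)

Answer: 83/398 257/1194 293/1194 395/1194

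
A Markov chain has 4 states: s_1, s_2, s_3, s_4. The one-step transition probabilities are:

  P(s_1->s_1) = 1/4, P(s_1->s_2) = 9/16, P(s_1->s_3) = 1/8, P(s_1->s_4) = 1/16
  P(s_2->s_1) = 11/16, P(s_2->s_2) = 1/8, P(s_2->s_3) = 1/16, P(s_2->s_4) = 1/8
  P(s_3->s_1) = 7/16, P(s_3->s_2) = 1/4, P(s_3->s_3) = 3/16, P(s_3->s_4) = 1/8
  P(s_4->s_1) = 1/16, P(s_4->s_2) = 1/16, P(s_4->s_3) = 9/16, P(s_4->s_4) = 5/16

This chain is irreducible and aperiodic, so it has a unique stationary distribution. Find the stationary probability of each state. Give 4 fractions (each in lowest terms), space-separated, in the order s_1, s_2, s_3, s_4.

Answer: 803/2033 633/2033 346/2033 251/2033

Derivation:
The stationary distribution satisfies pi = pi * P, i.e.:
  pi_s_1 = 1/4*pi_s_1 + 11/16*pi_s_2 + 7/16*pi_s_3 + 1/16*pi_s_4
  pi_s_2 = 9/16*pi_s_1 + 1/8*pi_s_2 + 1/4*pi_s_3 + 1/16*pi_s_4
  pi_s_3 = 1/8*pi_s_1 + 1/16*pi_s_2 + 3/16*pi_s_3 + 9/16*pi_s_4
  pi_s_4 = 1/16*pi_s_1 + 1/8*pi_s_2 + 1/8*pi_s_3 + 5/16*pi_s_4
with normalization: pi_s_1 + pi_s_2 + pi_s_3 + pi_s_4 = 1.

Using the first 3 balance equations plus normalization, the linear system A*pi = b is:
  [-3/4, 11/16, 7/16, 1/16] . pi = 0
  [9/16, -7/8, 1/4, 1/16] . pi = 0
  [1/8, 1/16, -13/16, 9/16] . pi = 0
  [1, 1, 1, 1] . pi = 1

Solving yields:
  pi_s_1 = 803/2033
  pi_s_2 = 633/2033
  pi_s_3 = 346/2033
  pi_s_4 = 251/2033

Verification (pi * P):
  803/2033*1/4 + 633/2033*11/16 + 346/2033*7/16 + 251/2033*1/16 = 803/2033 = pi_s_1  (ok)
  803/2033*9/16 + 633/2033*1/8 + 346/2033*1/4 + 251/2033*1/16 = 633/2033 = pi_s_2  (ok)
  803/2033*1/8 + 633/2033*1/16 + 346/2033*3/16 + 251/2033*9/16 = 346/2033 = pi_s_3  (ok)
  803/2033*1/16 + 633/2033*1/8 + 346/2033*1/8 + 251/2033*5/16 = 251/2033 = pi_s_4  (ok)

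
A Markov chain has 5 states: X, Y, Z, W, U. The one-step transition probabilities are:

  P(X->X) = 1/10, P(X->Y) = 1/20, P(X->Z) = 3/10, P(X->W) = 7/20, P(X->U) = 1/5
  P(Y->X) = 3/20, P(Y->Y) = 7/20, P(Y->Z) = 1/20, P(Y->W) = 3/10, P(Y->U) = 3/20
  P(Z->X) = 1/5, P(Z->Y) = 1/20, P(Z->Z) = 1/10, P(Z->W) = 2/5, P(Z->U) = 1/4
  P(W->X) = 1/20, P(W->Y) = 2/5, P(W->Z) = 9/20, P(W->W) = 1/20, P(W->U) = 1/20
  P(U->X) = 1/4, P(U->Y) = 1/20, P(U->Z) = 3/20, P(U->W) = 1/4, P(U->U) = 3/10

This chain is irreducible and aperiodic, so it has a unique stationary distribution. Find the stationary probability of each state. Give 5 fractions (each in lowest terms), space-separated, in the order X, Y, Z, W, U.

The stationary distribution satisfies pi = pi * P, i.e.:
  pi_X = 1/10*pi_X + 3/20*pi_Y + 1/5*pi_Z + 1/20*pi_W + 1/4*pi_U
  pi_Y = 1/20*pi_X + 7/20*pi_Y + 1/20*pi_Z + 2/5*pi_W + 1/20*pi_U
  pi_Z = 3/10*pi_X + 1/20*pi_Y + 1/10*pi_Z + 9/20*pi_W + 3/20*pi_U
  pi_W = 7/20*pi_X + 3/10*pi_Y + 2/5*pi_Z + 1/20*pi_W + 1/4*pi_U
  pi_U = 1/5*pi_X + 3/20*pi_Y + 1/4*pi_Z + 1/20*pi_W + 3/10*pi_U
with normalization: pi_X + pi_Y + pi_Z + pi_W + pi_U = 1.

Using the first 4 balance equations plus normalization, the linear system A*pi = b is:
  [-9/10, 3/20, 1/5, 1/20, 1/4] . pi = 0
  [1/20, -13/20, 1/20, 2/5, 1/20] . pi = 0
  [3/10, 1/20, -9/10, 9/20, 3/20] . pi = 0
  [7/20, 3/10, 2/5, -19/20, 1/4] . pi = 0
  [1, 1, 1, 1, 1] . pi = 1

Solving yields:
  pi_X = 1054/7217
  pi_Y = 2262/11341
  pi_Z = 2471/11341
  pi_W = 20327/79387
  pi_U = 14335/79387

Verification (pi * P):
  1054/7217*1/10 + 2262/11341*3/20 + 2471/11341*1/5 + 20327/79387*1/20 + 14335/79387*1/4 = 1054/7217 = pi_X  (ok)
  1054/7217*1/20 + 2262/11341*7/20 + 2471/11341*1/20 + 20327/79387*2/5 + 14335/79387*1/20 = 2262/11341 = pi_Y  (ok)
  1054/7217*3/10 + 2262/11341*1/20 + 2471/11341*1/10 + 20327/79387*9/20 + 14335/79387*3/20 = 2471/11341 = pi_Z  (ok)
  1054/7217*7/20 + 2262/11341*3/10 + 2471/11341*2/5 + 20327/79387*1/20 + 14335/79387*1/4 = 20327/79387 = pi_W  (ok)
  1054/7217*1/5 + 2262/11341*3/20 + 2471/11341*1/4 + 20327/79387*1/20 + 14335/79387*3/10 = 14335/79387 = pi_U  (ok)

Answer: 1054/7217 2262/11341 2471/11341 20327/79387 14335/79387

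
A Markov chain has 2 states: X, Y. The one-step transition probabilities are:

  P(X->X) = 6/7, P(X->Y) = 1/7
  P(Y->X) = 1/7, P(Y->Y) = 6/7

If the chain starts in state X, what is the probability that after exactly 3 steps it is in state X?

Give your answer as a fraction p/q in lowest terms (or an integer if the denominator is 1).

Computing P^3 by repeated multiplication:
P^1 =
  X: [6/7, 1/7]
  Y: [1/7, 6/7]
P^2 =
  X: [37/49, 12/49]
  Y: [12/49, 37/49]
P^3 =
  X: [234/343, 109/343]
  Y: [109/343, 234/343]

(P^3)[X -> X] = 234/343

Answer: 234/343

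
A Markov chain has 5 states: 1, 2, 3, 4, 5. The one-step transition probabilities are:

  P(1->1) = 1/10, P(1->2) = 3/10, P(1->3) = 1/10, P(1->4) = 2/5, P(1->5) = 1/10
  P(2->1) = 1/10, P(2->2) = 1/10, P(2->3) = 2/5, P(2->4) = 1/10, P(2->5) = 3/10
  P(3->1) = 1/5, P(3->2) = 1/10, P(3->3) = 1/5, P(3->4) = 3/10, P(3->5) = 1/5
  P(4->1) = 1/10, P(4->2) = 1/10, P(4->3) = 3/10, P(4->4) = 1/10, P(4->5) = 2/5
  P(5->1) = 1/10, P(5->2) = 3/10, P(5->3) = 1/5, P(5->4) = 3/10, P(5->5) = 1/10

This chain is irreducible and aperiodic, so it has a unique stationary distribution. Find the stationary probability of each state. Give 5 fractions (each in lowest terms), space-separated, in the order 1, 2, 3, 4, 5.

Answer: 907/7286 2485/14572 892/3643 845/3643 3325/14572

Derivation:
The stationary distribution satisfies pi = pi * P, i.e.:
  pi_1 = 1/10*pi_1 + 1/10*pi_2 + 1/5*pi_3 + 1/10*pi_4 + 1/10*pi_5
  pi_2 = 3/10*pi_1 + 1/10*pi_2 + 1/10*pi_3 + 1/10*pi_4 + 3/10*pi_5
  pi_3 = 1/10*pi_1 + 2/5*pi_2 + 1/5*pi_3 + 3/10*pi_4 + 1/5*pi_5
  pi_4 = 2/5*pi_1 + 1/10*pi_2 + 3/10*pi_3 + 1/10*pi_4 + 3/10*pi_5
  pi_5 = 1/10*pi_1 + 3/10*pi_2 + 1/5*pi_3 + 2/5*pi_4 + 1/10*pi_5
with normalization: pi_1 + pi_2 + pi_3 + pi_4 + pi_5 = 1.

Using the first 4 balance equations plus normalization, the linear system A*pi = b is:
  [-9/10, 1/10, 1/5, 1/10, 1/10] . pi = 0
  [3/10, -9/10, 1/10, 1/10, 3/10] . pi = 0
  [1/10, 2/5, -4/5, 3/10, 1/5] . pi = 0
  [2/5, 1/10, 3/10, -9/10, 3/10] . pi = 0
  [1, 1, 1, 1, 1] . pi = 1

Solving yields:
  pi_1 = 907/7286
  pi_2 = 2485/14572
  pi_3 = 892/3643
  pi_4 = 845/3643
  pi_5 = 3325/14572

Verification (pi * P):
  907/7286*1/10 + 2485/14572*1/10 + 892/3643*1/5 + 845/3643*1/10 + 3325/14572*1/10 = 907/7286 = pi_1  (ok)
  907/7286*3/10 + 2485/14572*1/10 + 892/3643*1/10 + 845/3643*1/10 + 3325/14572*3/10 = 2485/14572 = pi_2  (ok)
  907/7286*1/10 + 2485/14572*2/5 + 892/3643*1/5 + 845/3643*3/10 + 3325/14572*1/5 = 892/3643 = pi_3  (ok)
  907/7286*2/5 + 2485/14572*1/10 + 892/3643*3/10 + 845/3643*1/10 + 3325/14572*3/10 = 845/3643 = pi_4  (ok)
  907/7286*1/10 + 2485/14572*3/10 + 892/3643*1/5 + 845/3643*2/5 + 3325/14572*1/10 = 3325/14572 = pi_5  (ok)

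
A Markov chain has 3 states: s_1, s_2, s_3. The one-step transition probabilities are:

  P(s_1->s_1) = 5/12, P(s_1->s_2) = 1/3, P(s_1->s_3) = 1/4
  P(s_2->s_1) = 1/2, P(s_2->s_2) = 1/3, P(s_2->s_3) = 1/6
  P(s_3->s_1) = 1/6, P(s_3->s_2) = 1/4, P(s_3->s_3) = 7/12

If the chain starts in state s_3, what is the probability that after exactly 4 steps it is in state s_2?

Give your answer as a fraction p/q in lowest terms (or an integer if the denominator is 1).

Computing P^4 by repeated multiplication:
P^1 =
  s_1: [5/12, 1/3, 1/4]
  s_2: [1/2, 1/3, 1/6]
  s_3: [1/6, 1/4, 7/12]
P^2 =
  s_1: [55/144, 5/16, 11/36]
  s_2: [29/72, 23/72, 5/18]
  s_3: [7/24, 41/144, 61/144]
P^3 =
  s_1: [211/576, 133/432, 563/1728]
  s_2: [323/864, 67/216, 91/288]
  s_3: [289/864, 515/1728, 635/1728]
P^4 =
  s_1: [7483/20736, 6349/20736, 863/2592]
  s_2: [3769/10368, 1061/3456, 427/1296]
  s_3: [3625/10368, 6277/20736, 89/256]

(P^4)[s_3 -> s_2] = 6277/20736

Answer: 6277/20736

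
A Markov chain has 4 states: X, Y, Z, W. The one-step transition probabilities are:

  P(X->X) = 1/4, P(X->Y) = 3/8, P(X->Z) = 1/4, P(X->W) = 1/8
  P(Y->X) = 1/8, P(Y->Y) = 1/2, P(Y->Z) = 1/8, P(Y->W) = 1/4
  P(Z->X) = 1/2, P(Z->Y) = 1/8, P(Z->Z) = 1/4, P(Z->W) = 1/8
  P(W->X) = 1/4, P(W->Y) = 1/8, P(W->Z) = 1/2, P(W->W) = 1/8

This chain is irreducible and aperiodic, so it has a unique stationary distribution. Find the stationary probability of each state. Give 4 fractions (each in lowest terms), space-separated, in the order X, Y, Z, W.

Answer: 31/113 35/113 57/226 37/226

Derivation:
The stationary distribution satisfies pi = pi * P, i.e.:
  pi_X = 1/4*pi_X + 1/8*pi_Y + 1/2*pi_Z + 1/4*pi_W
  pi_Y = 3/8*pi_X + 1/2*pi_Y + 1/8*pi_Z + 1/8*pi_W
  pi_Z = 1/4*pi_X + 1/8*pi_Y + 1/4*pi_Z + 1/2*pi_W
  pi_W = 1/8*pi_X + 1/4*pi_Y + 1/8*pi_Z + 1/8*pi_W
with normalization: pi_X + pi_Y + pi_Z + pi_W = 1.

Using the first 3 balance equations plus normalization, the linear system A*pi = b is:
  [-3/4, 1/8, 1/2, 1/4] . pi = 0
  [3/8, -1/2, 1/8, 1/8] . pi = 0
  [1/4, 1/8, -3/4, 1/2] . pi = 0
  [1, 1, 1, 1] . pi = 1

Solving yields:
  pi_X = 31/113
  pi_Y = 35/113
  pi_Z = 57/226
  pi_W = 37/226

Verification (pi * P):
  31/113*1/4 + 35/113*1/8 + 57/226*1/2 + 37/226*1/4 = 31/113 = pi_X  (ok)
  31/113*3/8 + 35/113*1/2 + 57/226*1/8 + 37/226*1/8 = 35/113 = pi_Y  (ok)
  31/113*1/4 + 35/113*1/8 + 57/226*1/4 + 37/226*1/2 = 57/226 = pi_Z  (ok)
  31/113*1/8 + 35/113*1/4 + 57/226*1/8 + 37/226*1/8 = 37/226 = pi_W  (ok)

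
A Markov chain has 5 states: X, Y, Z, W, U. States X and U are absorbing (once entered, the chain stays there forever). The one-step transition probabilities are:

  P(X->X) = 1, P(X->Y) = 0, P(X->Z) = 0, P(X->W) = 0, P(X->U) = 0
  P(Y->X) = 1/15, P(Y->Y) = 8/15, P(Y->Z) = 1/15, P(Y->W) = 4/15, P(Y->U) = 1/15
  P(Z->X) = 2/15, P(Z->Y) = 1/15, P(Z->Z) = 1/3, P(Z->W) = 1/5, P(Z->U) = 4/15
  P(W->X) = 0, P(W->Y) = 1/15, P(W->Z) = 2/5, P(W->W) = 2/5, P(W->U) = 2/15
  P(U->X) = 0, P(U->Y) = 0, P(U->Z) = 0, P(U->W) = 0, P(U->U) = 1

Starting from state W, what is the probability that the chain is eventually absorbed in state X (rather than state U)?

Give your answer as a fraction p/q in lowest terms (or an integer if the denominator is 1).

Answer: 51/214

Derivation:
Let a_i = P(absorbed in X | start in state i).
Boundary conditions: a_X = 1, a_U = 0.
For each transient state i, a_i = sum_j P(i->j) * a_j:
  a_Y = 1/15*a_X + 8/15*a_Y + 1/15*a_Z + 4/15*a_W + 1/15*a_U
  a_Z = 2/15*a_X + 1/15*a_Y + 1/3*a_Z + 1/5*a_W + 4/15*a_U
  a_W = 0*a_X + 1/15*a_Y + 2/5*a_Z + 2/5*a_W + 2/15*a_U

Substituting a_X = 1 and a_U = 0, rearrange to (I - Q) a = r where r[i] = P(i -> X):
  [7/15, -1/15, -4/15] . (a_Y, a_Z, a_W) = 1/15
  [-1/15, 2/3, -1/5] . (a_Y, a_Z, a_W) = 2/15
  [-1/15, -2/5, 3/5] . (a_Y, a_Z, a_W) = 0

Solving yields:
  a_Y = 69/214
  a_Z = 65/214
  a_W = 51/214

Starting state is W, so the absorption probability is a_W = 51/214.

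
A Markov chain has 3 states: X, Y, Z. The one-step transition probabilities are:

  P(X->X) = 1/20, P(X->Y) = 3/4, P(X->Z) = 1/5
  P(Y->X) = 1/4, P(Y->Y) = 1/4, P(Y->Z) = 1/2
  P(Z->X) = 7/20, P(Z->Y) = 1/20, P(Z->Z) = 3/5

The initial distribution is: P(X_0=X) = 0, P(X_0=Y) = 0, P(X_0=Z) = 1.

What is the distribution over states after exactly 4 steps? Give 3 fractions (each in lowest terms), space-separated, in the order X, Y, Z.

Answer: 4957/20000 5581/20000 4731/10000

Derivation:
Propagating the distribution step by step (d_{t+1} = d_t * P):
d_0 = (X=0, Y=0, Z=1)
  d_1[X] = 0*1/20 + 0*1/4 + 1*7/20 = 7/20
  d_1[Y] = 0*3/4 + 0*1/4 + 1*1/20 = 1/20
  d_1[Z] = 0*1/5 + 0*1/2 + 1*3/5 = 3/5
d_1 = (X=7/20, Y=1/20, Z=3/5)
  d_2[X] = 7/20*1/20 + 1/20*1/4 + 3/5*7/20 = 6/25
  d_2[Y] = 7/20*3/4 + 1/20*1/4 + 3/5*1/20 = 61/200
  d_2[Z] = 7/20*1/5 + 1/20*1/2 + 3/5*3/5 = 91/200
d_2 = (X=6/25, Y=61/200, Z=91/200)
  d_3[X] = 6/25*1/20 + 61/200*1/4 + 91/200*7/20 = 99/400
  d_3[Y] = 6/25*3/4 + 61/200*1/4 + 91/200*1/20 = 279/1000
  d_3[Z] = 6/25*1/5 + 61/200*1/2 + 91/200*3/5 = 947/2000
d_3 = (X=99/400, Y=279/1000, Z=947/2000)
  d_4[X] = 99/400*1/20 + 279/1000*1/4 + 947/2000*7/20 = 4957/20000
  d_4[Y] = 99/400*3/4 + 279/1000*1/4 + 947/2000*1/20 = 5581/20000
  d_4[Z] = 99/400*1/5 + 279/1000*1/2 + 947/2000*3/5 = 4731/10000
d_4 = (X=4957/20000, Y=5581/20000, Z=4731/10000)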